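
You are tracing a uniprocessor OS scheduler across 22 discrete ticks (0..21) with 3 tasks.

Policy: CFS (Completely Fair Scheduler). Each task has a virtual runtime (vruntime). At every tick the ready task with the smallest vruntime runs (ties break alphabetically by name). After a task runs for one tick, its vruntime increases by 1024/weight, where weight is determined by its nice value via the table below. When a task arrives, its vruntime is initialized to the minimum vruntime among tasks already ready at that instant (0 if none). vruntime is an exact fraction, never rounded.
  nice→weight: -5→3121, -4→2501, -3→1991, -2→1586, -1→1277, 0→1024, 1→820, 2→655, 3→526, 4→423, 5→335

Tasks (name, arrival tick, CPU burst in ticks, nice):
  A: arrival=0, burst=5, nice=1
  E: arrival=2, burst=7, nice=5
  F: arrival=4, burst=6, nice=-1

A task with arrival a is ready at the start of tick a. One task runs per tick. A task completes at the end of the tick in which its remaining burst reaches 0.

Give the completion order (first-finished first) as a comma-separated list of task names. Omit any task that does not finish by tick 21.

completion order = A, F, E

t=0: vr[A=0] → run A
t=1: vr[A=256/205] → run A
t=2: vr[A=512/205 E=512/205] → run A
t=3: vr[A=768/205 E=512/205] → run E
t=4: vr[A=768/205 E=76288/13735 F=768/205] → run A
t=5: vr[A=1024/205 E=76288/13735 F=768/205] → run F
t=6: vr[A=1024/205 E=76288/13735 F=1190656/261785] → run F
t=7: vr[A=1024/205 E=76288/13735 F=1400576/261785] → run A
t=8: vr[E=76288/13735 F=1400576/261785] → run F
t=9: vr[E=76288/13735 F=1610496/261785] → run E
t=10: vr[E=118272/13735 F=1610496/261785] → run F
t=11: vr[E=118272/13735 F=1820416/261785] → run F
t=12: vr[E=118272/13735 F=2030336/261785] → run F
t=13: vr[E=118272/13735] → run E
t=14: vr[E=160256/13735] → run E
t=15: vr[E=40448/2747] → run E
t=16: vr[E=244224/13735] → run E
t=17: vr[E=286208/13735] → run E
t=18: (idle)
t=19: (idle)
t=20: (idle)
t=21: (idle)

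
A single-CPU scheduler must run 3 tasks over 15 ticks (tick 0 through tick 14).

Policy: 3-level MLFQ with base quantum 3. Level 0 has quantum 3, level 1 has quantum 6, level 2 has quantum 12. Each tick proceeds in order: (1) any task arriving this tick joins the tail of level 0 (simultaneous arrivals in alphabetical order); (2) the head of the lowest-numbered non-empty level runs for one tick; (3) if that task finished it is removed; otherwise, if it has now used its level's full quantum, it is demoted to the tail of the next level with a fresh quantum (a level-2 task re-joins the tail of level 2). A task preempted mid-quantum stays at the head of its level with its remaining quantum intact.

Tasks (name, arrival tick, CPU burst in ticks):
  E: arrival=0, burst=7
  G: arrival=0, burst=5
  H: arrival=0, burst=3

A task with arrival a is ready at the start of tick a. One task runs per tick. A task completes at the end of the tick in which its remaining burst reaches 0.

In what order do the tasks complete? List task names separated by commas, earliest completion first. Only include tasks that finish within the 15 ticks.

t=0: L0/L1/L2 = EGH/-/- → run E
t=1: L0/L1/L2 = EGH/-/- → run E
t=2: L0/L1/L2 = EGH/-/- → run E
t=3: L0/L1/L2 = GH/E/- → run G
t=4: L0/L1/L2 = GH/E/- → run G
t=5: L0/L1/L2 = GH/E/- → run G
t=6: L0/L1/L2 = H/EG/- → run H
t=7: L0/L1/L2 = H/EG/- → run H
t=8: L0/L1/L2 = H/EG/- → run H
t=9: L0/L1/L2 = -/EG/- → run E
t=10: L0/L1/L2 = -/EG/- → run E
t=11: L0/L1/L2 = -/EG/- → run E
t=12: L0/L1/L2 = -/EG/- → run E
t=13: L0/L1/L2 = -/G/- → run G
t=14: L0/L1/L2 = -/G/- → run G

completion order = H, E, G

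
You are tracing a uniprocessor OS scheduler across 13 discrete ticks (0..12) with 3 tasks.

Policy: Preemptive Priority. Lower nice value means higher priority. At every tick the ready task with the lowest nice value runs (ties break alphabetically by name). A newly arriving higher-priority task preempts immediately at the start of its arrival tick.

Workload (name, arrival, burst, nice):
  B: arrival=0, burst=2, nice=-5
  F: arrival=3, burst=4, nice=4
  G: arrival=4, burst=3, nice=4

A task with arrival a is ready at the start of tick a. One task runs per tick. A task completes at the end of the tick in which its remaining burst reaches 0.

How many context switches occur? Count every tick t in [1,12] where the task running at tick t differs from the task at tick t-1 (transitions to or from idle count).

context switches = 4

t=0: ready={B} → run B
t=1: ready={B} → run B
t=2: (idle)
t=3: ready={F} → run F
t=4: ready={F,G} → run F
t=5: ready={F,G} → run F
t=6: ready={F,G} → run F
t=7: ready={G} → run G
t=8: ready={G} → run G
t=9: ready={G} → run G
t=10: (idle)
t=11: (idle)
t=12: (idle)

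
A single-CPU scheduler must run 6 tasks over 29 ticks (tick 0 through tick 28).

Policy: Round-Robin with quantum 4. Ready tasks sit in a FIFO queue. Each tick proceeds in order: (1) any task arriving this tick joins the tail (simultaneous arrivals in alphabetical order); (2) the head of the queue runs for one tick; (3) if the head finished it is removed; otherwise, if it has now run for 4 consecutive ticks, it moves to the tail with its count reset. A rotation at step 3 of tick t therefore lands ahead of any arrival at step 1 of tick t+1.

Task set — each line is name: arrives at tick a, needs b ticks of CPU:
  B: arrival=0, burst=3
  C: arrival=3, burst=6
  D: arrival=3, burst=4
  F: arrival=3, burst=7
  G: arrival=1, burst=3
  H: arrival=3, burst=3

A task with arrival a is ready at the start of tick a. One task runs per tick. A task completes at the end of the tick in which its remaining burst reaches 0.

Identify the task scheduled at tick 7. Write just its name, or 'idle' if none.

running at tick 7 = C

t=0: queue=[B] q_used=0 → run B
t=1: queue=[B,G] q_used=1 → run B
t=2: queue=[B,G] q_used=2 → run B
t=3: queue=[G,C,D,F,H] q_used=0 → run G
t=4: queue=[G,C,D,F,H] q_used=1 → run G
t=5: queue=[G,C,D,F,H] q_used=2 → run G
t=6: queue=[C,D,F,H] q_used=0 → run C
t=7: queue=[C,D,F,H] q_used=1 → run C
t=8: queue=[C,D,F,H] q_used=2 → run C
t=9: queue=[C,D,F,H] q_used=3 → run C
t=10: queue=[D,F,H,C] q_used=0 → run D
t=11: queue=[D,F,H,C] q_used=1 → run D
t=12: queue=[D,F,H,C] q_used=2 → run D
t=13: queue=[D,F,H,C] q_used=3 → run D
t=14: queue=[F,H,C] q_used=0 → run F
t=15: queue=[F,H,C] q_used=1 → run F
t=16: queue=[F,H,C] q_used=2 → run F
t=17: queue=[F,H,C] q_used=3 → run F
t=18: queue=[H,C,F] q_used=0 → run H
t=19: queue=[H,C,F] q_used=1 → run H
t=20: queue=[H,C,F] q_used=2 → run H
t=21: queue=[C,F] q_used=0 → run C
t=22: queue=[C,F] q_used=1 → run C
t=23: queue=[F] q_used=0 → run F
t=24: queue=[F] q_used=1 → run F
t=25: queue=[F] q_used=2 → run F
t=26: (idle)
t=27: (idle)
t=28: (idle)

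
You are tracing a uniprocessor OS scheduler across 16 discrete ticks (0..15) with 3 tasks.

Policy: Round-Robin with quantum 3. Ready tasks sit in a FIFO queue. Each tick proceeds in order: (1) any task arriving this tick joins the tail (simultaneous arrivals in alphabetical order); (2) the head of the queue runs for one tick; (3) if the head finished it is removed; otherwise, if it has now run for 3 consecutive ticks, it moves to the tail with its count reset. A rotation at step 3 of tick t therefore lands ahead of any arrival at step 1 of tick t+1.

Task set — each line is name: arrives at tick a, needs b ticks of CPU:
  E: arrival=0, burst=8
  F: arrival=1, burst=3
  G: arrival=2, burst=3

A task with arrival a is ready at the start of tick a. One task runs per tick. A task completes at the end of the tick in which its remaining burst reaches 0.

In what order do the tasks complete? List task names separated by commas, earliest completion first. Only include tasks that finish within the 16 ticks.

t=0: queue=[E] q_used=0 → run E
t=1: queue=[E,F] q_used=1 → run E
t=2: queue=[E,F,G] q_used=2 → run E
t=3: queue=[F,G,E] q_used=0 → run F
t=4: queue=[F,G,E] q_used=1 → run F
t=5: queue=[F,G,E] q_used=2 → run F
t=6: queue=[G,E] q_used=0 → run G
t=7: queue=[G,E] q_used=1 → run G
t=8: queue=[G,E] q_used=2 → run G
t=9: queue=[E] q_used=0 → run E
t=10: queue=[E] q_used=1 → run E
t=11: queue=[E] q_used=2 → run E
t=12: queue=[E] q_used=0 → run E
t=13: queue=[E] q_used=1 → run E
t=14: (idle)
t=15: (idle)

completion order = F, G, E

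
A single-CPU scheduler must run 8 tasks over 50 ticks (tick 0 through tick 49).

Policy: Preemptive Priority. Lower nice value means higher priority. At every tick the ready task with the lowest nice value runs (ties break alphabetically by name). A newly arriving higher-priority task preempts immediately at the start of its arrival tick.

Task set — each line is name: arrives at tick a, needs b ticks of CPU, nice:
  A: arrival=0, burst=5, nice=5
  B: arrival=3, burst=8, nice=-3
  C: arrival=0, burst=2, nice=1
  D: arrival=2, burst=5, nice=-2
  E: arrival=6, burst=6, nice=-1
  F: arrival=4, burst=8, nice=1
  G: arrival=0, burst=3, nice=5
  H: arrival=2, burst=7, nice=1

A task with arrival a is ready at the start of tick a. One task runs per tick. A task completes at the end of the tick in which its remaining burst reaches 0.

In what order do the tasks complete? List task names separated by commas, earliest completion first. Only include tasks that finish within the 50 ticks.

t=0: ready={A,C,G} → run C
t=1: ready={A,C,G} → run C
t=2: ready={A,D,G,H} → run D
t=3: ready={A,B,D,G,H} → run B
t=4: ready={A,B,D,F,G,H} → run B
t=5: ready={A,B,D,F,G,H} → run B
t=6: ready={A,B,D,E,F,G,H} → run B
t=7: ready={A,B,D,E,F,G,H} → run B
t=8: ready={A,B,D,E,F,G,H} → run B
t=9: ready={A,B,D,E,F,G,H} → run B
t=10: ready={A,B,D,E,F,G,H} → run B
t=11: ready={A,D,E,F,G,H} → run D
t=12: ready={A,D,E,F,G,H} → run D
t=13: ready={A,D,E,F,G,H} → run D
t=14: ready={A,D,E,F,G,H} → run D
t=15: ready={A,E,F,G,H} → run E
t=16: ready={A,E,F,G,H} → run E
t=17: ready={A,E,F,G,H} → run E
t=18: ready={A,E,F,G,H} → run E
t=19: ready={A,E,F,G,H} → run E
t=20: ready={A,E,F,G,H} → run E
t=21: ready={A,F,G,H} → run F
t=22: ready={A,F,G,H} → run F
t=23: ready={A,F,G,H} → run F
t=24: ready={A,F,G,H} → run F
t=25: ready={A,F,G,H} → run F
t=26: ready={A,F,G,H} → run F
t=27: ready={A,F,G,H} → run F
t=28: ready={A,F,G,H} → run F
t=29: ready={A,G,H} → run H
t=30: ready={A,G,H} → run H
t=31: ready={A,G,H} → run H
t=32: ready={A,G,H} → run H
t=33: ready={A,G,H} → run H
t=34: ready={A,G,H} → run H
t=35: ready={A,G,H} → run H
t=36: ready={A,G} → run A
t=37: ready={A,G} → run A
t=38: ready={A,G} → run A
t=39: ready={A,G} → run A
t=40: ready={A,G} → run A
t=41: ready={G} → run G
t=42: ready={G} → run G
t=43: ready={G} → run G
t=44: (idle)
t=45: (idle)
t=46: (idle)
t=47: (idle)
t=48: (idle)
t=49: (idle)

completion order = C, B, D, E, F, H, A, G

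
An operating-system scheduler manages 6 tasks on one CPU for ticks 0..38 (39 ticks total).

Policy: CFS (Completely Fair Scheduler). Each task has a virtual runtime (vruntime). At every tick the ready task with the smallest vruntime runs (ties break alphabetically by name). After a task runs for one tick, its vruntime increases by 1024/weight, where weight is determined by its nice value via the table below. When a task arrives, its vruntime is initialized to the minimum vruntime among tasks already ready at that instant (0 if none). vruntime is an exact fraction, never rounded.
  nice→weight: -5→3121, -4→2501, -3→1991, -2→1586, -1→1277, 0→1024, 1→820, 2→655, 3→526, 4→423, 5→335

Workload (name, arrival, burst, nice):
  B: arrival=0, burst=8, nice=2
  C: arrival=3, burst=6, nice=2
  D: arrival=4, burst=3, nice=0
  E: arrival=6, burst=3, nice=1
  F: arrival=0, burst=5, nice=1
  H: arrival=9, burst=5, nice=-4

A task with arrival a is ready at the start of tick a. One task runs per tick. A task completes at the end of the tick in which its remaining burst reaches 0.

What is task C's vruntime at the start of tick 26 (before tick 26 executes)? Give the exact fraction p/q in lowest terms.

vruntime(C, start of tick 26) = 1024/131

t=0: vr[B=0 F=0] → run B
t=1: vr[B=1024/655 F=0] → run F
t=2: vr[B=1024/655 F=256/205] → run F
t=3: vr[B=1024/655 C=1024/655 F=512/205] → run B
t=4: vr[B=2048/655 C=1024/655 D=1024/655 F=512/205] → run C
t=5: vr[B=2048/655 C=2048/655 D=1024/655 F=512/205] → run D
t=6: vr[B=2048/655 C=2048/655 D=1679/655 E=512/205 F=512/205] → run E
t=7: vr[B=2048/655 C=2048/655 D=1679/655 E=768/205 F=512/205] → run F
t=8: vr[B=2048/655 C=2048/655 D=1679/655 E=768/205 F=768/205] → run D
t=9: vr[B=2048/655 C=2048/655 D=2334/655 E=768/205 F=768/205 H=2048/655] → run B
t=10: vr[B=3072/655 C=2048/655 D=2334/655 E=768/205 F=768/205 H=2048/655] → run C
t=11: vr[B=3072/655 C=3072/655 D=2334/655 E=768/205 F=768/205 H=2048/655] → run H
t=12: vr[B=3072/655 C=3072/655 D=2334/655 E=768/205 F=768/205 H=5792768/1638155] → run H
t=13: vr[B=3072/655 C=3072/655 D=2334/655 E=768/205 F=768/205 H=6463488/1638155] → run D
t=14: vr[B=3072/655 C=3072/655 E=768/205 F=768/205 H=6463488/1638155] → run E
t=15: vr[B=3072/655 C=3072/655 E=1024/205 F=768/205 H=6463488/1638155] → run F
t=16: vr[B=3072/655 C=3072/655 E=1024/205 F=1024/205 H=6463488/1638155] → run H
t=17: vr[B=3072/655 C=3072/655 E=1024/205 F=1024/205 H=7134208/1638155] → run H
t=18: vr[B=3072/655 C=3072/655 E=1024/205 F=1024/205 H=7804928/1638155] → run B
t=19: vr[B=4096/655 C=3072/655 E=1024/205 F=1024/205 H=7804928/1638155] → run C
t=20: vr[B=4096/655 C=4096/655 E=1024/205 F=1024/205 H=7804928/1638155] → run H
t=21: vr[B=4096/655 C=4096/655 E=1024/205 F=1024/205] → run E
t=22: vr[B=4096/655 C=4096/655 F=1024/205] → run F
t=23: vr[B=4096/655 C=4096/655] → run B
t=24: vr[B=1024/131 C=4096/655] → run C
t=25: vr[B=1024/131 C=1024/131] → run B
t=26: vr[B=6144/655 C=1024/131] → run C
t=27: vr[B=6144/655 C=6144/655] → run B
t=28: vr[B=7168/655 C=6144/655] → run C
t=29: vr[B=7168/655] → run B
t=30: (idle)
t=31: (idle)
t=32: (idle)
t=33: (idle)
t=34: (idle)
t=35: (idle)
t=36: (idle)
t=37: (idle)
t=38: (idle)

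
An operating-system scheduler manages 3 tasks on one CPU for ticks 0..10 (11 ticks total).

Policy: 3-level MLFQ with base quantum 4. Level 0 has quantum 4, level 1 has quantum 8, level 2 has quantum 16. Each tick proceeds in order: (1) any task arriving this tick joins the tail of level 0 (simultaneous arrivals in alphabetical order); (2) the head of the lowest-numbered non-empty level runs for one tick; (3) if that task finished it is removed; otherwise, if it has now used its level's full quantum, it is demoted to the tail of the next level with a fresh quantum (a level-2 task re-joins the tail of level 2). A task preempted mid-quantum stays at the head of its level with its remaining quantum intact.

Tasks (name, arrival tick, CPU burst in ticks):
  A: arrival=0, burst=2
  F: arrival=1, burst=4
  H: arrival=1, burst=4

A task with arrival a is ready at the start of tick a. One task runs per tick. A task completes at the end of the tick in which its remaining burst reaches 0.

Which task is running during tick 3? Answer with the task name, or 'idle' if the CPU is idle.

running at tick 3 = F

t=0: L0/L1/L2 = A/-/- → run A
t=1: L0/L1/L2 = AFH/-/- → run A
t=2: L0/L1/L2 = FH/-/- → run F
t=3: L0/L1/L2 = FH/-/- → run F
t=4: L0/L1/L2 = FH/-/- → run F
t=5: L0/L1/L2 = FH/-/- → run F
t=6: L0/L1/L2 = H/-/- → run H
t=7: L0/L1/L2 = H/-/- → run H
t=8: L0/L1/L2 = H/-/- → run H
t=9: L0/L1/L2 = H/-/- → run H
t=10: (idle)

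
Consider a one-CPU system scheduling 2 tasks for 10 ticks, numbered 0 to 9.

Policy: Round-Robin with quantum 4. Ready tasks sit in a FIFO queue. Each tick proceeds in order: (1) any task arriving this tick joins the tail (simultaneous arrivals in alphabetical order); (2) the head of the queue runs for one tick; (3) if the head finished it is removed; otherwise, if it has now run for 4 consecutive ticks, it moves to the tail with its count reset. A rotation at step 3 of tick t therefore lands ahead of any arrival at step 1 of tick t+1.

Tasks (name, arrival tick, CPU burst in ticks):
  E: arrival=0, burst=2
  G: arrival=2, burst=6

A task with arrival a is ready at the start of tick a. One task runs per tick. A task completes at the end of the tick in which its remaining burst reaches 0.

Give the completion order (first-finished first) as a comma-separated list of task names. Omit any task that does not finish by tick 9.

t=0: queue=[E] q_used=0 → run E
t=1: queue=[E] q_used=1 → run E
t=2: queue=[G] q_used=0 → run G
t=3: queue=[G] q_used=1 → run G
t=4: queue=[G] q_used=2 → run G
t=5: queue=[G] q_used=3 → run G
t=6: queue=[G] q_used=0 → run G
t=7: queue=[G] q_used=1 → run G
t=8: (idle)
t=9: (idle)

completion order = E, G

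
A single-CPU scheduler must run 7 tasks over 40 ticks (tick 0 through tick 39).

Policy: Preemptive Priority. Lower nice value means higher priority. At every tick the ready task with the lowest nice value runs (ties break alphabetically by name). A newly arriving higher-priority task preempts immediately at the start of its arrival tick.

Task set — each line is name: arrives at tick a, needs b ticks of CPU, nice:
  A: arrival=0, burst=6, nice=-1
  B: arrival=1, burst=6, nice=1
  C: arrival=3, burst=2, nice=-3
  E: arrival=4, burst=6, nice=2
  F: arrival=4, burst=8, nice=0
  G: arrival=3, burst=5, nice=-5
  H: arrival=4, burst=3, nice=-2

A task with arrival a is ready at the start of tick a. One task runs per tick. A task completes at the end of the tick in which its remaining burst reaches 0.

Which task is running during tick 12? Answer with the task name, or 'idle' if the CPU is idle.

running at tick 12 = H

t=0: ready={A} → run A
t=1: ready={A,B} → run A
t=2: ready={A,B} → run A
t=3: ready={A,B,C,G} → run G
t=4: ready={A,B,C,E,F,G,H} → run G
t=5: ready={A,B,C,E,F,G,H} → run G
t=6: ready={A,B,C,E,F,G,H} → run G
t=7: ready={A,B,C,E,F,G,H} → run G
t=8: ready={A,B,C,E,F,H} → run C
t=9: ready={A,B,C,E,F,H} → run C
t=10: ready={A,B,E,F,H} → run H
t=11: ready={A,B,E,F,H} → run H
t=12: ready={A,B,E,F,H} → run H
t=13: ready={A,B,E,F} → run A
t=14: ready={A,B,E,F} → run A
t=15: ready={A,B,E,F} → run A
t=16: ready={B,E,F} → run F
t=17: ready={B,E,F} → run F
t=18: ready={B,E,F} → run F
t=19: ready={B,E,F} → run F
t=20: ready={B,E,F} → run F
t=21: ready={B,E,F} → run F
t=22: ready={B,E,F} → run F
t=23: ready={B,E,F} → run F
t=24: ready={B,E} → run B
t=25: ready={B,E} → run B
t=26: ready={B,E} → run B
t=27: ready={B,E} → run B
t=28: ready={B,E} → run B
t=29: ready={B,E} → run B
t=30: ready={E} → run E
t=31: ready={E} → run E
t=32: ready={E} → run E
t=33: ready={E} → run E
t=34: ready={E} → run E
t=35: ready={E} → run E
t=36: (idle)
t=37: (idle)
t=38: (idle)
t=39: (idle)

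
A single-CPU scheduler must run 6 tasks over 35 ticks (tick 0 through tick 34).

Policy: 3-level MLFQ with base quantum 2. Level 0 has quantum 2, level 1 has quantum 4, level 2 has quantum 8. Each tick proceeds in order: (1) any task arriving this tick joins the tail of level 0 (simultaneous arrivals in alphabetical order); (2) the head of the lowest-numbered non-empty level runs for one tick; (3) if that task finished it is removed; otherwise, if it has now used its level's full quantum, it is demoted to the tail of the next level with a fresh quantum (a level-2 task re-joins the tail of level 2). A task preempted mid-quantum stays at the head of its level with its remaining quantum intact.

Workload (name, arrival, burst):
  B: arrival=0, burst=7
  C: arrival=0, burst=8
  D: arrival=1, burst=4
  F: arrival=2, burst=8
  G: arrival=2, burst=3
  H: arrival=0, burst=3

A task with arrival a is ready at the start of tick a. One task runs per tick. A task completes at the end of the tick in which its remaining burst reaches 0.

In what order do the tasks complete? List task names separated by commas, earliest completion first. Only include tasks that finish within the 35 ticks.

completion order = H, D, G, B, C, F

t=0: L0/L1/L2 = BCH/-/- → run B
t=1: L0/L1/L2 = BCHD/-/- → run B
t=2: L0/L1/L2 = CHDFG/B/- → run C
t=3: L0/L1/L2 = CHDFG/B/- → run C
t=4: L0/L1/L2 = HDFG/BC/- → run H
t=5: L0/L1/L2 = HDFG/BC/- → run H
t=6: L0/L1/L2 = DFG/BCH/- → run D
t=7: L0/L1/L2 = DFG/BCH/- → run D
t=8: L0/L1/L2 = FG/BCHD/- → run F
t=9: L0/L1/L2 = FG/BCHD/- → run F
t=10: L0/L1/L2 = G/BCHDF/- → run G
t=11: L0/L1/L2 = G/BCHDF/- → run G
t=12: L0/L1/L2 = -/BCHDFG/- → run B
t=13: L0/L1/L2 = -/BCHDFG/- → run B
t=14: L0/L1/L2 = -/BCHDFG/- → run B
t=15: L0/L1/L2 = -/BCHDFG/- → run B
t=16: L0/L1/L2 = -/CHDFG/B → run C
t=17: L0/L1/L2 = -/CHDFG/B → run C
t=18: L0/L1/L2 = -/CHDFG/B → run C
t=19: L0/L1/L2 = -/CHDFG/B → run C
t=20: L0/L1/L2 = -/HDFG/BC → run H
t=21: L0/L1/L2 = -/DFG/BC → run D
t=22: L0/L1/L2 = -/DFG/BC → run D
t=23: L0/L1/L2 = -/FG/BC → run F
t=24: L0/L1/L2 = -/FG/BC → run F
t=25: L0/L1/L2 = -/FG/BC → run F
t=26: L0/L1/L2 = -/FG/BC → run F
t=27: L0/L1/L2 = -/G/BCF → run G
t=28: L0/L1/L2 = -/-/BCF → run B
t=29: L0/L1/L2 = -/-/CF → run C
t=30: L0/L1/L2 = -/-/CF → run C
t=31: L0/L1/L2 = -/-/F → run F
t=32: L0/L1/L2 = -/-/F → run F
t=33: (idle)
t=34: (idle)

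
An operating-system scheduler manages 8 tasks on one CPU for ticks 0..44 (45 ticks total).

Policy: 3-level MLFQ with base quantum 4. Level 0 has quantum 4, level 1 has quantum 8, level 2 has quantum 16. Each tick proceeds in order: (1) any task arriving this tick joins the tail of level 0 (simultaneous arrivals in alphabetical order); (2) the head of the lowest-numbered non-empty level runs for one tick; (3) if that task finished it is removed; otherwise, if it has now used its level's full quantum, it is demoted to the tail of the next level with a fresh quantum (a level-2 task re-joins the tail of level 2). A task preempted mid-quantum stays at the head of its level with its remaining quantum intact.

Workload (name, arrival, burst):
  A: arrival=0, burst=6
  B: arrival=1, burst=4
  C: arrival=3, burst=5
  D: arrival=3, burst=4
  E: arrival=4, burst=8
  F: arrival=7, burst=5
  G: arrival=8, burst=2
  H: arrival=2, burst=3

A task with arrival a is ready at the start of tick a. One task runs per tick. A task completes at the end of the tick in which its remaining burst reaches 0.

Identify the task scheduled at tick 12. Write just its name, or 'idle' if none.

running at tick 12 = C

t=0: L0/L1/L2 = A/-/- → run A
t=1: L0/L1/L2 = AB/-/- → run A
t=2: L0/L1/L2 = ABH/-/- → run A
t=3: L0/L1/L2 = ABHCD/-/- → run A
t=4: L0/L1/L2 = BHCDE/A/- → run B
t=5: L0/L1/L2 = BHCDE/A/- → run B
t=6: L0/L1/L2 = BHCDE/A/- → run B
t=7: L0/L1/L2 = BHCDEF/A/- → run B
t=8: L0/L1/L2 = HCDEFG/A/- → run H
t=9: L0/L1/L2 = HCDEFG/A/- → run H
t=10: L0/L1/L2 = HCDEFG/A/- → run H
t=11: L0/L1/L2 = CDEFG/A/- → run C
t=12: L0/L1/L2 = CDEFG/A/- → run C
t=13: L0/L1/L2 = CDEFG/A/- → run C
t=14: L0/L1/L2 = CDEFG/A/- → run C
t=15: L0/L1/L2 = DEFG/AC/- → run D
t=16: L0/L1/L2 = DEFG/AC/- → run D
t=17: L0/L1/L2 = DEFG/AC/- → run D
t=18: L0/L1/L2 = DEFG/AC/- → run D
t=19: L0/L1/L2 = EFG/AC/- → run E
t=20: L0/L1/L2 = EFG/AC/- → run E
t=21: L0/L1/L2 = EFG/AC/- → run E
t=22: L0/L1/L2 = EFG/AC/- → run E
t=23: L0/L1/L2 = FG/ACE/- → run F
t=24: L0/L1/L2 = FG/ACE/- → run F
t=25: L0/L1/L2 = FG/ACE/- → run F
t=26: L0/L1/L2 = FG/ACE/- → run F
t=27: L0/L1/L2 = G/ACEF/- → run G
t=28: L0/L1/L2 = G/ACEF/- → run G
t=29: L0/L1/L2 = -/ACEF/- → run A
t=30: L0/L1/L2 = -/ACEF/- → run A
t=31: L0/L1/L2 = -/CEF/- → run C
t=32: L0/L1/L2 = -/EF/- → run E
t=33: L0/L1/L2 = -/EF/- → run E
t=34: L0/L1/L2 = -/EF/- → run E
t=35: L0/L1/L2 = -/EF/- → run E
t=36: L0/L1/L2 = -/F/- → run F
t=37: (idle)
t=38: (idle)
t=39: (idle)
t=40: (idle)
t=41: (idle)
t=42: (idle)
t=43: (idle)
t=44: (idle)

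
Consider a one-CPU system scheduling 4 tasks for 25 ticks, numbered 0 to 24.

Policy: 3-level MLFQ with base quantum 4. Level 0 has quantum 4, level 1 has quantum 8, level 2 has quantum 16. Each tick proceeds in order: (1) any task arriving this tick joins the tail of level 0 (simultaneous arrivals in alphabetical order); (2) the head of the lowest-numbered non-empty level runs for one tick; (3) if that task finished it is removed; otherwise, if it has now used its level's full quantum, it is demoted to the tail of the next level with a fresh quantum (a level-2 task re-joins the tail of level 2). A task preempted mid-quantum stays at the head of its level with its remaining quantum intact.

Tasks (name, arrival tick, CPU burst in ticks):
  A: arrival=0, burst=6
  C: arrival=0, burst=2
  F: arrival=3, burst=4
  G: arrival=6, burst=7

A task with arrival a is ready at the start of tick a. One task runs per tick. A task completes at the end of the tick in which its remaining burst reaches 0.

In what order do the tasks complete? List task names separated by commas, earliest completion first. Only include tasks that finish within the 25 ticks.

t=0: L0/L1/L2 = AC/-/- → run A
t=1: L0/L1/L2 = AC/-/- → run A
t=2: L0/L1/L2 = AC/-/- → run A
t=3: L0/L1/L2 = ACF/-/- → run A
t=4: L0/L1/L2 = CF/A/- → run C
t=5: L0/L1/L2 = CF/A/- → run C
t=6: L0/L1/L2 = FG/A/- → run F
t=7: L0/L1/L2 = FG/A/- → run F
t=8: L0/L1/L2 = FG/A/- → run F
t=9: L0/L1/L2 = FG/A/- → run F
t=10: L0/L1/L2 = G/A/- → run G
t=11: L0/L1/L2 = G/A/- → run G
t=12: L0/L1/L2 = G/A/- → run G
t=13: L0/L1/L2 = G/A/- → run G
t=14: L0/L1/L2 = -/AG/- → run A
t=15: L0/L1/L2 = -/AG/- → run A
t=16: L0/L1/L2 = -/G/- → run G
t=17: L0/L1/L2 = -/G/- → run G
t=18: L0/L1/L2 = -/G/- → run G
t=19: (idle)
t=20: (idle)
t=21: (idle)
t=22: (idle)
t=23: (idle)
t=24: (idle)

completion order = C, F, A, G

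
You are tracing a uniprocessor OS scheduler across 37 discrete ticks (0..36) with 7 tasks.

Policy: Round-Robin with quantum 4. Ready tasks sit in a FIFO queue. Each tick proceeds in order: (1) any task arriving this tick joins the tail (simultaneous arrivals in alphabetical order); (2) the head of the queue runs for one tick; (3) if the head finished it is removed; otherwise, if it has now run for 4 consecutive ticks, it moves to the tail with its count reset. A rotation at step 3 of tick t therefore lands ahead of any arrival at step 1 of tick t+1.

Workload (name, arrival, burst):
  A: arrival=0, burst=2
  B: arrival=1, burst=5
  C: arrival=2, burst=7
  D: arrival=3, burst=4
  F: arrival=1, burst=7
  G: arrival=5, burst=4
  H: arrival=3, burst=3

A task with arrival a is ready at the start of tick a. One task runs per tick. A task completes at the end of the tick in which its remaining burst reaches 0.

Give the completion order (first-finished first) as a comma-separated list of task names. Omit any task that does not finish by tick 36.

t=0: queue=[A] q_used=0 → run A
t=1: queue=[A,B,F] q_used=1 → run A
t=2: queue=[B,F,C] q_used=0 → run B
t=3: queue=[B,F,C,D,H] q_used=1 → run B
t=4: queue=[B,F,C,D,H] q_used=2 → run B
t=5: queue=[B,F,C,D,H,G] q_used=3 → run B
t=6: queue=[F,C,D,H,G,B] q_used=0 → run F
t=7: queue=[F,C,D,H,G,B] q_used=1 → run F
t=8: queue=[F,C,D,H,G,B] q_used=2 → run F
t=9: queue=[F,C,D,H,G,B] q_used=3 → run F
t=10: queue=[C,D,H,G,B,F] q_used=0 → run C
t=11: queue=[C,D,H,G,B,F] q_used=1 → run C
t=12: queue=[C,D,H,G,B,F] q_used=2 → run C
t=13: queue=[C,D,H,G,B,F] q_used=3 → run C
t=14: queue=[D,H,G,B,F,C] q_used=0 → run D
t=15: queue=[D,H,G,B,F,C] q_used=1 → run D
t=16: queue=[D,H,G,B,F,C] q_used=2 → run D
t=17: queue=[D,H,G,B,F,C] q_used=3 → run D
t=18: queue=[H,G,B,F,C] q_used=0 → run H
t=19: queue=[H,G,B,F,C] q_used=1 → run H
t=20: queue=[H,G,B,F,C] q_used=2 → run H
t=21: queue=[G,B,F,C] q_used=0 → run G
t=22: queue=[G,B,F,C] q_used=1 → run G
t=23: queue=[G,B,F,C] q_used=2 → run G
t=24: queue=[G,B,F,C] q_used=3 → run G
t=25: queue=[B,F,C] q_used=0 → run B
t=26: queue=[F,C] q_used=0 → run F
t=27: queue=[F,C] q_used=1 → run F
t=28: queue=[F,C] q_used=2 → run F
t=29: queue=[C] q_used=0 → run C
t=30: queue=[C] q_used=1 → run C
t=31: queue=[C] q_used=2 → run C
t=32: (idle)
t=33: (idle)
t=34: (idle)
t=35: (idle)
t=36: (idle)

completion order = A, D, H, G, B, F, C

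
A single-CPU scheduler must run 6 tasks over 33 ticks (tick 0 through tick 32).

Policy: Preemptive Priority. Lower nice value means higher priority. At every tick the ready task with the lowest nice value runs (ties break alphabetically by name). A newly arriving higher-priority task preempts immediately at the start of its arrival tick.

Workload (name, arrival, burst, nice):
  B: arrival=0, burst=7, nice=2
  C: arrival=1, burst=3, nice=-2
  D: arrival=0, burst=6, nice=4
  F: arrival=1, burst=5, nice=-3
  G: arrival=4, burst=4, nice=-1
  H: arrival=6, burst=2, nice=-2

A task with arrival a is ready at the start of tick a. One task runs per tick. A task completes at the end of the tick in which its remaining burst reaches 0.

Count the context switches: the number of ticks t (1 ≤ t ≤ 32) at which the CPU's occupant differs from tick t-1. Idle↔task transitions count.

context switches = 7

t=0: ready={B,D} → run B
t=1: ready={B,C,D,F} → run F
t=2: ready={B,C,D,F} → run F
t=3: ready={B,C,D,F} → run F
t=4: ready={B,C,D,F,G} → run F
t=5: ready={B,C,D,F,G} → run F
t=6: ready={B,C,D,G,H} → run C
t=7: ready={B,C,D,G,H} → run C
t=8: ready={B,C,D,G,H} → run C
t=9: ready={B,D,G,H} → run H
t=10: ready={B,D,G,H} → run H
t=11: ready={B,D,G} → run G
t=12: ready={B,D,G} → run G
t=13: ready={B,D,G} → run G
t=14: ready={B,D,G} → run G
t=15: ready={B,D} → run B
t=16: ready={B,D} → run B
t=17: ready={B,D} → run B
t=18: ready={B,D} → run B
t=19: ready={B,D} → run B
t=20: ready={B,D} → run B
t=21: ready={D} → run D
t=22: ready={D} → run D
t=23: ready={D} → run D
t=24: ready={D} → run D
t=25: ready={D} → run D
t=26: ready={D} → run D
t=27: (idle)
t=28: (idle)
t=29: (idle)
t=30: (idle)
t=31: (idle)
t=32: (idle)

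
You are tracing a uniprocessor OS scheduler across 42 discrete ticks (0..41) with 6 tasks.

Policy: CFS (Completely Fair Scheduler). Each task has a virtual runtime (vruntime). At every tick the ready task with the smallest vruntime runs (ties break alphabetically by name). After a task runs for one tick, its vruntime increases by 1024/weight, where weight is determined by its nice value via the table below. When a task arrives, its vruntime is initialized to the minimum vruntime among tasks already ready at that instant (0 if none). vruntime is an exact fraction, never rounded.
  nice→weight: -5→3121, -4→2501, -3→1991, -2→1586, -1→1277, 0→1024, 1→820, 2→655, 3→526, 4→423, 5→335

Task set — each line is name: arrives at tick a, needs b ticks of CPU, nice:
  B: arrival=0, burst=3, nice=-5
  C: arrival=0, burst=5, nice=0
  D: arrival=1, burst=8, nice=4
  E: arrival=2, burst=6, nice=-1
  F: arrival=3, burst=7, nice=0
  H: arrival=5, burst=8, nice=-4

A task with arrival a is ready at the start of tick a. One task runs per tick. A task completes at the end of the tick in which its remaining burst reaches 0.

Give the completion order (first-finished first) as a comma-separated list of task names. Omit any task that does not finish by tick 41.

completion order = B, H, C, E, F, D

t=0: vr[B=0 C=0] → run B
t=1: vr[B=1024/3121 C=0 D=0] → run C
t=2: vr[B=1024/3121 C=1 D=0 E=0] → run D
t=3: vr[B=1024/3121 C=1 D=1024/423 E=0 F=0] → run E
t=4: vr[B=1024/3121 C=1 D=1024/423 E=1024/1277 F=0] → run F
t=5: vr[B=1024/3121 C=1 D=1024/423 E=1024/1277 F=1 H=1024/3121] → run B
t=6: vr[B=2048/3121 C=1 D=1024/423 E=1024/1277 F=1 H=1024/3121] → run H
t=7: vr[B=2048/3121 C=1 D=1024/423 E=1024/1277 F=1 H=5756928/7805621] → run B
t=8: vr[C=1 D=1024/423 E=1024/1277 F=1 H=5756928/7805621] → run H
t=9: vr[C=1 D=1024/423 E=1024/1277 F=1 H=8952832/7805621] → run E
t=10: vr[C=1 D=1024/423 E=2048/1277 F=1 H=8952832/7805621] → run C
t=11: vr[C=2 D=1024/423 E=2048/1277 F=1 H=8952832/7805621] → run F
t=12: vr[C=2 D=1024/423 E=2048/1277 F=2 H=8952832/7805621] → run H
t=13: vr[C=2 D=1024/423 E=2048/1277 F=2 H=12148736/7805621] → run H
t=14: vr[C=2 D=1024/423 E=2048/1277 F=2 H=15344640/7805621] → run E
t=15: vr[C=2 D=1024/423 E=3072/1277 F=2 H=15344640/7805621] → run H
t=16: vr[C=2 D=1024/423 E=3072/1277 F=2 H=18540544/7805621] → run C
t=17: vr[C=3 D=1024/423 E=3072/1277 F=2 H=18540544/7805621] → run F
t=18: vr[C=3 D=1024/423 E=3072/1277 F=3 H=18540544/7805621] → run H
t=19: vr[C=3 D=1024/423 E=3072/1277 F=3 H=21736448/7805621] → run E
t=20: vr[C=3 D=1024/423 E=4096/1277 F=3 H=21736448/7805621] → run D
t=21: vr[C=3 D=2048/423 E=4096/1277 F=3 H=21736448/7805621] → run H
t=22: vr[C=3 D=2048/423 E=4096/1277 F=3 H=24932352/7805621] → run C
t=23: vr[C=4 D=2048/423 E=4096/1277 F=3 H=24932352/7805621] → run F
t=24: vr[C=4 D=2048/423 E=4096/1277 F=4 H=24932352/7805621] → run H
t=25: vr[C=4 D=2048/423 E=4096/1277 F=4] → run E
t=26: vr[C=4 D=2048/423 E=5120/1277 F=4] → run C
t=27: vr[D=2048/423 E=5120/1277 F=4] → run F
t=28: vr[D=2048/423 E=5120/1277 F=5] → run E
t=29: vr[D=2048/423 F=5] → run D
t=30: vr[D=1024/141 F=5] → run F
t=31: vr[D=1024/141 F=6] → run F
t=32: vr[D=1024/141] → run D
t=33: vr[D=4096/423] → run D
t=34: vr[D=5120/423] → run D
t=35: vr[D=2048/141] → run D
t=36: vr[D=7168/423] → run D
t=37: (idle)
t=38: (idle)
t=39: (idle)
t=40: (idle)
t=41: (idle)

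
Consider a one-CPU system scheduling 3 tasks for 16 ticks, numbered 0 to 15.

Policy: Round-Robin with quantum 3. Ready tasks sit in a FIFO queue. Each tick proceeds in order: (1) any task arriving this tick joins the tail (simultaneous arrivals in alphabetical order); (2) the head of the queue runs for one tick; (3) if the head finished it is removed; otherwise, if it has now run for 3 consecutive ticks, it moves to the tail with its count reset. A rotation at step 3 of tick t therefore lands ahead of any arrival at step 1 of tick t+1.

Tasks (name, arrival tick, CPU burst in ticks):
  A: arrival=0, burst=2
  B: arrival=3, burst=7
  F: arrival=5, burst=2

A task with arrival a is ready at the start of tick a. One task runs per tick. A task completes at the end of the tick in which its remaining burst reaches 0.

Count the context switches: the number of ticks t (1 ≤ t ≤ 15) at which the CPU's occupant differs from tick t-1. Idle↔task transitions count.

context switches = 5

t=0: queue=[A] q_used=0 → run A
t=1: queue=[A] q_used=1 → run A
t=2: (idle)
t=3: queue=[B] q_used=0 → run B
t=4: queue=[B] q_used=1 → run B
t=5: queue=[B,F] q_used=2 → run B
t=6: queue=[F,B] q_used=0 → run F
t=7: queue=[F,B] q_used=1 → run F
t=8: queue=[B] q_used=0 → run B
t=9: queue=[B] q_used=1 → run B
t=10: queue=[B] q_used=2 → run B
t=11: queue=[B] q_used=0 → run B
t=12: (idle)
t=13: (idle)
t=14: (idle)
t=15: (idle)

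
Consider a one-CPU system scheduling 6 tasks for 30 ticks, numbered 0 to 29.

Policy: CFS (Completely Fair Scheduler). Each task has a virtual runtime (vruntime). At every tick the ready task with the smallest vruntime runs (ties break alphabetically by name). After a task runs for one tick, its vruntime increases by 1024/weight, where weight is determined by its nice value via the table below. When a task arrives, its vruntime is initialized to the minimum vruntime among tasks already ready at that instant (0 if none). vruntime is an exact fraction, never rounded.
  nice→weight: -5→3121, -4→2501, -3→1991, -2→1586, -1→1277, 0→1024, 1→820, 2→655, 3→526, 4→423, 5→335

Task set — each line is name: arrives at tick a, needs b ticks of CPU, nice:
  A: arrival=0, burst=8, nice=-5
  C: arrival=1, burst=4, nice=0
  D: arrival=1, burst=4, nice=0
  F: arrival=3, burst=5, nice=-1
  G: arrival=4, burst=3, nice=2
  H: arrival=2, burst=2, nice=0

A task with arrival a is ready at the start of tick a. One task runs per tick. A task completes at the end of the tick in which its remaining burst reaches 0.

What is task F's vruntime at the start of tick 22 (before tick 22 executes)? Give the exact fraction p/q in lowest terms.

vruntime(F, start of tick 22) = 14091264/3985517

t=0: vr[A=0] → run A
t=1: vr[A=1024/3121 C=1024/3121 D=1024/3121] → run A
t=2: vr[A=2048/3121 C=1024/3121 D=1024/3121 H=1024/3121] → run C
t=3: vr[A=2048/3121 C=4145/3121 D=1024/3121 F=1024/3121 H=1024/3121] → run D
t=4: vr[A=2048/3121 C=4145/3121 D=4145/3121 F=1024/3121 G=1024/3121 H=1024/3121] → run F
t=5: vr[A=2048/3121 C=4145/3121 D=4145/3121 F=4503552/3985517 G=1024/3121 H=1024/3121] → run G
t=6: vr[A=2048/3121 C=4145/3121 D=4145/3121 F=4503552/3985517 G=3866624/2044255 H=1024/3121] → run H
t=7: vr[A=2048/3121 C=4145/3121 D=4145/3121 F=4503552/3985517 G=3866624/2044255 H=4145/3121] → run A
t=8: vr[A=3072/3121 C=4145/3121 D=4145/3121 F=4503552/3985517 G=3866624/2044255 H=4145/3121] → run A
t=9: vr[A=4096/3121 C=4145/3121 D=4145/3121 F=4503552/3985517 G=3866624/2044255 H=4145/3121] → run F
t=10: vr[A=4096/3121 C=4145/3121 D=4145/3121 F=7699456/3985517 G=3866624/2044255 H=4145/3121] → run A
t=11: vr[A=5120/3121 C=4145/3121 D=4145/3121 F=7699456/3985517 G=3866624/2044255 H=4145/3121] → run C
t=12: vr[A=5120/3121 C=7266/3121 D=4145/3121 F=7699456/3985517 G=3866624/2044255 H=4145/3121] → run D
t=13: vr[A=5120/3121 C=7266/3121 D=7266/3121 F=7699456/3985517 G=3866624/2044255 H=4145/3121] → run H
t=14: vr[A=5120/3121 C=7266/3121 D=7266/3121 F=7699456/3985517 G=3866624/2044255] → run A
t=15: vr[A=6144/3121 C=7266/3121 D=7266/3121 F=7699456/3985517 G=3866624/2044255] → run G
t=16: vr[A=6144/3121 C=7266/3121 D=7266/3121 F=7699456/3985517 G=7062528/2044255] → run F
t=17: vr[A=6144/3121 C=7266/3121 D=7266/3121 F=10895360/3985517 G=7062528/2044255] → run A
t=18: vr[A=7168/3121 C=7266/3121 D=7266/3121 F=10895360/3985517 G=7062528/2044255] → run A
t=19: vr[C=7266/3121 D=7266/3121 F=10895360/3985517 G=7062528/2044255] → run C
t=20: vr[C=10387/3121 D=7266/3121 F=10895360/3985517 G=7062528/2044255] → run D
t=21: vr[C=10387/3121 D=10387/3121 F=10895360/3985517 G=7062528/2044255] → run F
t=22: vr[C=10387/3121 D=10387/3121 F=14091264/3985517 G=7062528/2044255] → run C
t=23: vr[D=10387/3121 F=14091264/3985517 G=7062528/2044255] → run D
t=24: vr[F=14091264/3985517 G=7062528/2044255] → run G
t=25: vr[F=14091264/3985517] → run F
t=26: (idle)
t=27: (idle)
t=28: (idle)
t=29: (idle)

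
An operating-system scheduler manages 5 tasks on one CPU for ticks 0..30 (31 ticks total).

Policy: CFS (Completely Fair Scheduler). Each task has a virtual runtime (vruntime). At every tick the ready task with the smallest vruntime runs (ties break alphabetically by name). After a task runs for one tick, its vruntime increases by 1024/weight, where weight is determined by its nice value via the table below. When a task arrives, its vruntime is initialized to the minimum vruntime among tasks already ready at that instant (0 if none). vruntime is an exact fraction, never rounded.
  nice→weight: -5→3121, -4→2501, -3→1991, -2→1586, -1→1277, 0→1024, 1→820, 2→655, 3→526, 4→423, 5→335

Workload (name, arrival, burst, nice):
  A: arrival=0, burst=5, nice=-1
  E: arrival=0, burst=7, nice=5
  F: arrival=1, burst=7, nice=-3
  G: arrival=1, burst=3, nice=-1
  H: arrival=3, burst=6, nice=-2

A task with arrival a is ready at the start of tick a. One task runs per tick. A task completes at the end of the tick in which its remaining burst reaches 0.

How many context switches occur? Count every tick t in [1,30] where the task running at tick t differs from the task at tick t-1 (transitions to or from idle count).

t=0: vr[A=0 E=0] → run A
t=1: vr[A=1024/1277 E=0 F=0 G=0] → run E
t=2: vr[A=1024/1277 E=1024/335 F=0 G=0] → run F
t=3: vr[A=1024/1277 E=1024/335 F=1024/1991 G=0 H=0] → run G
t=4: vr[A=1024/1277 E=1024/335 F=1024/1991 G=1024/1277 H=0] → run H
t=5: vr[A=1024/1277 E=1024/335 F=1024/1991 G=1024/1277 H=512/793] → run F
t=6: vr[A=1024/1277 E=1024/335 F=2048/1991 G=1024/1277 H=512/793] → run H
t=7: vr[A=1024/1277 E=1024/335 F=2048/1991 G=1024/1277 H=1024/793] → run A
t=8: vr[A=2048/1277 E=1024/335 F=2048/1991 G=1024/1277 H=1024/793] → run G
t=9: vr[A=2048/1277 E=1024/335 F=2048/1991 G=2048/1277 H=1024/793] → run F
t=10: vr[A=2048/1277 E=1024/335 F=3072/1991 G=2048/1277 H=1024/793] → run H
t=11: vr[A=2048/1277 E=1024/335 F=3072/1991 G=2048/1277 H=1536/793] → run F
t=12: vr[A=2048/1277 E=1024/335 F=4096/1991 G=2048/1277 H=1536/793] → run A
t=13: vr[A=3072/1277 E=1024/335 F=4096/1991 G=2048/1277 H=1536/793] → run G
t=14: vr[A=3072/1277 E=1024/335 F=4096/1991 H=1536/793] → run H
t=15: vr[A=3072/1277 E=1024/335 F=4096/1991 H=2048/793] → run F
t=16: vr[A=3072/1277 E=1024/335 F=5120/1991 H=2048/793] → run A
t=17: vr[A=4096/1277 E=1024/335 F=5120/1991 H=2048/793] → run F
t=18: vr[A=4096/1277 E=1024/335 F=6144/1991 H=2048/793] → run H
t=19: vr[A=4096/1277 E=1024/335 F=6144/1991 H=2560/793] → run E
t=20: vr[A=4096/1277 E=2048/335 F=6144/1991 H=2560/793] → run F
t=21: vr[A=4096/1277 E=2048/335 H=2560/793] → run A
t=22: vr[E=2048/335 H=2560/793] → run H
t=23: vr[E=2048/335] → run E
t=24: vr[E=3072/335] → run E
t=25: vr[E=4096/335] → run E
t=26: vr[E=1024/67] → run E
t=27: vr[E=6144/335] → run E
t=28: (idle)
t=29: (idle)
t=30: (idle)

context switches = 24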